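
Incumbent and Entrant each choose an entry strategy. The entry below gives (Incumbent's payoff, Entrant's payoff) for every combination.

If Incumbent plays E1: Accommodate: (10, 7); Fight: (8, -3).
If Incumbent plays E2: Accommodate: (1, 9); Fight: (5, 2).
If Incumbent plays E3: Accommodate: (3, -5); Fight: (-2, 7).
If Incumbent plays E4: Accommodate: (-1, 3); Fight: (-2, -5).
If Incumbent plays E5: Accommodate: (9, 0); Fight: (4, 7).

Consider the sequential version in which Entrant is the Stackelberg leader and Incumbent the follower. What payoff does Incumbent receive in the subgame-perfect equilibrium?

Solve by backward induction (Entrant leads).
- Accommodate → Incumbent plays E1 (best of 10, 1, 3, -1, 9); Entrant gets 7.
- Fight → Incumbent plays E1 (best of 8, 5, -2, -2, 4); Entrant gets -3.
Maximizing over 7, -3, Entrant chooses Accommodate. Subgame-perfect outcome: (E1, Accommodate) with payoffs (10, 7).

10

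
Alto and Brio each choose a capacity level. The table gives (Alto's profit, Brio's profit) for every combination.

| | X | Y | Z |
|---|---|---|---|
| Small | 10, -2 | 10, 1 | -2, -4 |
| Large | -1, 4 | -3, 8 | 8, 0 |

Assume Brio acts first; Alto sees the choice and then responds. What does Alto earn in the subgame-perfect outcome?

10

Backward induction with Brio moving first.
- X → Alto plays Small (best of 10, -1); Brio gets -2.
- Y → Alto plays Small (best of 10, -3); Brio gets 1.
- Z → Alto plays Large (best of -2, 8); Brio gets 0.
Maximizing over -2, 1, 0, Brio chooses Y. Subgame-perfect outcome: (Small, Y) with payoffs (10, 1).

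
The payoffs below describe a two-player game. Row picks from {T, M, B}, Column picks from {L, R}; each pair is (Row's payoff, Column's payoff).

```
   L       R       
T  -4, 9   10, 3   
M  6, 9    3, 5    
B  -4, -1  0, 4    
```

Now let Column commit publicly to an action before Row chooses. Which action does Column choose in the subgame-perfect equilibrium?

Row best-responds to each possible Column move:
- L: BR = M, leader payoff 9.
- R: BR = T, leader payoff 3.
Among 9, 3, the best is 9 at L. Subgame-perfect outcome: (M, L) with payoffs (6, 9).

L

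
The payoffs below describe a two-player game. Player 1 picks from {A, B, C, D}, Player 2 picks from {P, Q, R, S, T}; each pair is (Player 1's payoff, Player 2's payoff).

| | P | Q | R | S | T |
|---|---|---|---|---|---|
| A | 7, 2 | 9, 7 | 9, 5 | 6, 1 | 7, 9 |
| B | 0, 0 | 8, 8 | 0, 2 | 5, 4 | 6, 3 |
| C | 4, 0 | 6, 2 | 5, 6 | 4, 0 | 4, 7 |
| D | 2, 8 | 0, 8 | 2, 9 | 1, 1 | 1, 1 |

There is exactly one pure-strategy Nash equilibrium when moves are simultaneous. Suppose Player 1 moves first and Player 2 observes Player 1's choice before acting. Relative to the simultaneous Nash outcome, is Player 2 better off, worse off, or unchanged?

worse off

Work backward from Player 2's decision.
- A: BR = T, leader payoff 7.
- B: BR = Q, leader payoff 8.
- C: BR = T, leader payoff 4.
- D: BR = R, leader payoff 2.
Among 7, 8, 4, 2, the best is 8 at B. Subgame-perfect outcome: (B, Q) with payoffs (8, 8).
Now find the simultaneous Nash equilibrium.
Player 1's best replies: P→A; Q→A; R→A; S→A; T→A.
Player 2's best replies: A→T; B→Q; C→T; D→R.
Only (A, T) has each player best-responding; Nash payoffs (7, 9).
Player 2 earns 8 sequentially versus 9 at the Nash outcome: worse off.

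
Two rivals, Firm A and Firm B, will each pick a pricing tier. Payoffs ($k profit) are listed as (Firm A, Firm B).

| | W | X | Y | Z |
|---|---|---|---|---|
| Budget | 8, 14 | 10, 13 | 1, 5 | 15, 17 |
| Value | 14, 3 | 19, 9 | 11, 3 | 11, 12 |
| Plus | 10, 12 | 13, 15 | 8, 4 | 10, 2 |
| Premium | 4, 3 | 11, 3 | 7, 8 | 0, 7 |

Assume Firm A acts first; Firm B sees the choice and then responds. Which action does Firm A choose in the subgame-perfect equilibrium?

Budget

Backward induction with Firm A moving first.
- Budget: BR = Z, leader payoff 15.
- Value: BR = Z, leader payoff 11.
- Plus: BR = X, leader payoff 13.
- Premium: BR = Y, leader payoff 7.
Firm A's induced payoffs are 15, 11, 13, 7, so Firm A commits to Budget. Subgame-perfect outcome: (Budget, Z) with payoffs (15, 17).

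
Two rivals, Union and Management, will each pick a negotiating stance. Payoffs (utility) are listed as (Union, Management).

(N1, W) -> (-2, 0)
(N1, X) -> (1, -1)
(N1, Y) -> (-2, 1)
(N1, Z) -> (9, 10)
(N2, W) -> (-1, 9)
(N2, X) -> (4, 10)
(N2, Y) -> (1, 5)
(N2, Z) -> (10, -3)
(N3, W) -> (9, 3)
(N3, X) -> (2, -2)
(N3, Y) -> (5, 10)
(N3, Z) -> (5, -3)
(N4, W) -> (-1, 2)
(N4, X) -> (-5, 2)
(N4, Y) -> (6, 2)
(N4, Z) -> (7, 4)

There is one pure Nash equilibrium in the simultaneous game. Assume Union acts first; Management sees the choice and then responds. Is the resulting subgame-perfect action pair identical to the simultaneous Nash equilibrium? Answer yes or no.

no

Backward induction with Union moving first.
- N1: BR = Z, leader payoff 9.
- N2: BR = X, leader payoff 4.
- N3: BR = Y, leader payoff 5.
- N4: BR = Z, leader payoff 7.
Maximizing over 9, 4, 5, 7, Union chooses N1. Subgame-perfect outcome: (N1, Z) with payoffs (9, 10).
For the simultaneous game, intersect best replies.
Union's best replies: W→N3; X→N2; Y→N4; Z→N2.
Management's best replies: N1→Z; N2→X; N3→Y; N4→Z.
The unique mutual best reply is (N2, X), giving (4, 10).
Sequential outcome (N1, Z) differs from the Nash profile (N2, X).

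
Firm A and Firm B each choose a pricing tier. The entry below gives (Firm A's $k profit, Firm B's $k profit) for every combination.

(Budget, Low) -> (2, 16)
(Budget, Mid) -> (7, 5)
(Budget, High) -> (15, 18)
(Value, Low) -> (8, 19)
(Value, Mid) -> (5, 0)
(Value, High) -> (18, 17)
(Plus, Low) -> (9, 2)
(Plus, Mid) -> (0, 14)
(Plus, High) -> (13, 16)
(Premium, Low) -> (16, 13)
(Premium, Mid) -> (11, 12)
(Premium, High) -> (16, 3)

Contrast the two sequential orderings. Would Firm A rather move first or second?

second

If Firm A leads: Firm B's best replies are Budget→High, Value→Low, Plus→High, Premium→Low; Firm A's induced payoffs 15, 8, 13, 16; outcome (Premium, Low), payoffs (16, 13).
If Firm B leads: Firm A's best replies are Low→Premium, Mid→Premium, High→Value; Firm B's induced payoffs 13, 12, 17; outcome (Value, High), payoffs (18, 17).
Firm A gets 16 moving first and 18 moving second, so Firm A prefers to move second.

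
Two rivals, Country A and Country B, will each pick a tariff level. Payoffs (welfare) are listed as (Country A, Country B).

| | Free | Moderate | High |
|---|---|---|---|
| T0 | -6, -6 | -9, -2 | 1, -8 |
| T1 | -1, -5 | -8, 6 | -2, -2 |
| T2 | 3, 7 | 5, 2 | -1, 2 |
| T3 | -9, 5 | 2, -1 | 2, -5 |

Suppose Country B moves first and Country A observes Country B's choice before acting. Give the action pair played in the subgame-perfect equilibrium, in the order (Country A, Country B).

(T2, Free)

Backward induction with Country B moving first.
- Free: BR = T2, leader payoff 7.
- Moderate: BR = T2, leader payoff 2.
- High: BR = T3, leader payoff -5.
Among 7, 2, -5, the best is 7 at Free. Subgame-perfect outcome: (T2, Free) with payoffs (3, 7).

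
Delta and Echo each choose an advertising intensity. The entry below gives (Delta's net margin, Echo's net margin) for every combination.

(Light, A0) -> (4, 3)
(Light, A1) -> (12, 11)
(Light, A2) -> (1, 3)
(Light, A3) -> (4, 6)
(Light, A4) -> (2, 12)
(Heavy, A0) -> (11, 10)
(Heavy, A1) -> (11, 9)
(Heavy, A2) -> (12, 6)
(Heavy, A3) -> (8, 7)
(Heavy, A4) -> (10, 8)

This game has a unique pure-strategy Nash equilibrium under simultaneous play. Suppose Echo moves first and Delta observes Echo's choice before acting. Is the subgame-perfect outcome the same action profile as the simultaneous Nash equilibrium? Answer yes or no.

Delta best-responds to each possible Echo move:
- A0 → Delta plays Heavy (best of 4, 11); Echo gets 10.
- A1 → Delta plays Light (best of 12, 11); Echo gets 11.
- A2 → Delta plays Heavy (best of 1, 12); Echo gets 6.
- A3 → Delta plays Heavy (best of 4, 8); Echo gets 7.
- A4 → Delta plays Heavy (best of 2, 10); Echo gets 8.
Maximizing over 10, 11, 6, 7, 8, Echo chooses A1. Subgame-perfect outcome: (Light, A1) with payoffs (12, 11).
Under simultaneous play:
Delta's best replies: A0→Heavy; A1→Light; A2→Heavy; A3→Heavy; A4→Heavy.
Echo's best replies: Light→A4; Heavy→A0.
Only (Heavy, A0) has each player best-responding; Nash payoffs (11, 10).
Sequential outcome (Light, A1) differs from the Nash profile (Heavy, A0).

no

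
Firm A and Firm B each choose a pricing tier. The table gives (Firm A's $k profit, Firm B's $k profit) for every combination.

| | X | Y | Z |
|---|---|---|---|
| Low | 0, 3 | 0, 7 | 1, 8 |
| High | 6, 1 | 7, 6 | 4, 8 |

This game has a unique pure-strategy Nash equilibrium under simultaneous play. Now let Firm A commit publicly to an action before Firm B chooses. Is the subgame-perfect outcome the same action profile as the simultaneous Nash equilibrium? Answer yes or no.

yes

Work backward from Firm B's decision.
- Low: BR = Z, leader payoff 1.
- High: BR = Z, leader payoff 4.
Maximizing over 1, 4, Firm A chooses High. Subgame-perfect outcome: (High, Z) with payoffs (4, 8).
For the simultaneous game, intersect best replies.
Firm A's best replies: X→High; Y→High; Z→High.
Firm B's best replies: Low→Z; High→Z.
The unique mutual best reply is (High, Z), giving (4, 8).
Sequential outcome (High, Z) coincides with the Nash profile (High, Z).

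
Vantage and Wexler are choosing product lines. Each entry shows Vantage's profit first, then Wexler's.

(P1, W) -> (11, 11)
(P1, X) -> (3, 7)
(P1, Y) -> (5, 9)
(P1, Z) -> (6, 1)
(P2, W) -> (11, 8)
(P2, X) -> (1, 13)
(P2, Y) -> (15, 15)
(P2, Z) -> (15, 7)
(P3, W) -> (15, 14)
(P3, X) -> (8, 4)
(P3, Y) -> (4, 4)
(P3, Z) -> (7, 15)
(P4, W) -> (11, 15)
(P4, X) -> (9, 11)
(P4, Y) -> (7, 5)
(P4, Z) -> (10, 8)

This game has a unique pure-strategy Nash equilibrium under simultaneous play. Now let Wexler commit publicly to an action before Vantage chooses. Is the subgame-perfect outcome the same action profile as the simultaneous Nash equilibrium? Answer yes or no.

yes

Solve by backward induction (Wexler leads).
- W: Vantage compares 11, 11, 15, 11 and picks P3; Wexler would get 14.
- X: Vantage compares 3, 1, 8, 9 and picks P4; Wexler would get 11.
- Y: Vantage compares 5, 15, 4, 7 and picks P2; Wexler would get 15.
- Z: Vantage compares 6, 15, 7, 10 and picks P2; Wexler would get 7.
Among 14, 11, 15, 7, the best is 15 at Y. Subgame-perfect outcome: (P2, Y) with payoffs (15, 15).
Now find the simultaneous Nash equilibrium.
Vantage's best replies: W→P3; X→P4; Y→P2; Z→P2.
Wexler's best replies: P1→W; P2→Y; P3→Z; P4→W.
The unique mutual best reply is (P2, Y), giving (15, 15).
Sequential outcome (P2, Y) coincides with the Nash profile (P2, Y).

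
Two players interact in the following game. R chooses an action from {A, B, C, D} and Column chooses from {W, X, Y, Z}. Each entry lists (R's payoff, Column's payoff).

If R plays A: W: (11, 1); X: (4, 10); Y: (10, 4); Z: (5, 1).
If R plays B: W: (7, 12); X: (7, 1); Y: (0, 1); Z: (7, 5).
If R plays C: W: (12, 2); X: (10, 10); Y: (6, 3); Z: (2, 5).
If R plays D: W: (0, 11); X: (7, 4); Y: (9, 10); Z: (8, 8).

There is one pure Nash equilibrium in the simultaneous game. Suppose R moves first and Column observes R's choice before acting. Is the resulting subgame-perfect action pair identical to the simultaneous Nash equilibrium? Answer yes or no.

Solve by backward induction (R leads).
- A: BR = X, leader payoff 4.
- B: BR = W, leader payoff 7.
- C: BR = X, leader payoff 10.
- D: BR = W, leader payoff 0.
R's induced payoffs are 4, 7, 10, 0, so R commits to C. Subgame-perfect outcome: (C, X) with payoffs (10, 10).
For the simultaneous game, intersect best replies.
R's best replies: W→C; X→C; Y→A; Z→D.
Column's best replies: A→X; B→W; C→X; D→W.
The unique mutual best reply is (C, X), giving (10, 10).
Sequential outcome (C, X) coincides with the Nash profile (C, X).

yes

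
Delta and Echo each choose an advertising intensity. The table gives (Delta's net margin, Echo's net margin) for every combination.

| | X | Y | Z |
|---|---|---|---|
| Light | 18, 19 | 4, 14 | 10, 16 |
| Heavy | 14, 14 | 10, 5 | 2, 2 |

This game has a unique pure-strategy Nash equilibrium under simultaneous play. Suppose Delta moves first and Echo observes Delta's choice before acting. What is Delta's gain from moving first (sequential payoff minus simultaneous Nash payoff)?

0

Solve by backward induction (Delta leads).
- Light → Echo plays X (best of 19, 14, 16); Delta gets 18.
- Heavy → Echo plays X (best of 14, 5, 2); Delta gets 14.
Among 18, 14, the best is 18 at Light. Subgame-perfect outcome: (Light, X) with payoffs (18, 19).
For the simultaneous game, intersect best replies.
Delta's best replies: X→Light; Y→Heavy; Z→Light.
Echo's best replies: Light→X; Heavy→X.
Only (Light, X) has each player best-responding; Nash payoffs (18, 19).
Delta's commitment gain: 18 − 18 = 0.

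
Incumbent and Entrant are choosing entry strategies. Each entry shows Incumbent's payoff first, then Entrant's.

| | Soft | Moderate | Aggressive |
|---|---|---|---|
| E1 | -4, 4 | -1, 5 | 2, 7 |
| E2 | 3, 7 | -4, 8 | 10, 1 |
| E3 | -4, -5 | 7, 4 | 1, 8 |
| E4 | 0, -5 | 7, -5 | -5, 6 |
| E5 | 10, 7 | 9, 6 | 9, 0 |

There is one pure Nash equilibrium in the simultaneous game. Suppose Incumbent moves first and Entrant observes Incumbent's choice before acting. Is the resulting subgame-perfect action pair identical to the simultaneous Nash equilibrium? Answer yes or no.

yes

Entrant best-responds to each possible Incumbent move:
- E1 → Entrant plays Aggressive (best of 4, 5, 7); Incumbent gets 2.
- E2 → Entrant plays Moderate (best of 7, 8, 1); Incumbent gets -4.
- E3 → Entrant plays Aggressive (best of -5, 4, 8); Incumbent gets 1.
- E4 → Entrant plays Aggressive (best of -5, -5, 6); Incumbent gets -5.
- E5 → Entrant plays Soft (best of 7, 6, 0); Incumbent gets 10.
Maximizing over 2, -4, 1, -5, 10, Incumbent chooses E5. Subgame-perfect outcome: (E5, Soft) with payoffs (10, 7).
Under simultaneous play:
Incumbent's best replies: Soft→E5; Moderate→E5; Aggressive→E2.
Entrant's best replies: E1→Aggressive; E2→Moderate; E3→Aggressive; E4→Aggressive; E5→Soft.
Only (E5, Soft) has each player best-responding; Nash payoffs (10, 7).
Sequential outcome (E5, Soft) coincides with the Nash profile (E5, Soft).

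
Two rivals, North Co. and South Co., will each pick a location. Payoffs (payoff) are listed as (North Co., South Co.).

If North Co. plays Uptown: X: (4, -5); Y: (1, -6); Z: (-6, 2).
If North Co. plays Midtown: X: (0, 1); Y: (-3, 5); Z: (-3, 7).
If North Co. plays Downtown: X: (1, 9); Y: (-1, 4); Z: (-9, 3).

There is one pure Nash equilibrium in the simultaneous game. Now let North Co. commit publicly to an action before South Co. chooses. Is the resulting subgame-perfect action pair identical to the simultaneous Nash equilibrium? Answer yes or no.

no

Solve by backward induction (North Co. leads).
- Uptown: BR = Z, leader payoff -6.
- Midtown: BR = Z, leader payoff -3.
- Downtown: BR = X, leader payoff 1.
Among -6, -3, 1, the best is 1 at Downtown. Subgame-perfect outcome: (Downtown, X) with payoffs (1, 9).
Now find the simultaneous Nash equilibrium.
North Co.'s best replies: X→Uptown; Y→Uptown; Z→Midtown.
South Co.'s best replies: Uptown→Z; Midtown→Z; Downtown→X.
The unique mutual best reply is (Midtown, Z), giving (-3, 7).
Sequential outcome (Downtown, X) differs from the Nash profile (Midtown, Z).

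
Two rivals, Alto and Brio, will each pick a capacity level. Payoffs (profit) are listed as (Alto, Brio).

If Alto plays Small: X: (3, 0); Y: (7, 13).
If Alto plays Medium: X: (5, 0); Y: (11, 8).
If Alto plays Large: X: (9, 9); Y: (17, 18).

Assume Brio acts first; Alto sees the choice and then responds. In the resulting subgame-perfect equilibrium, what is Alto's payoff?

Backward induction with Brio moving first.
- X: Alto compares 3, 5, 9 and picks Large; Brio would get 9.
- Y: Alto compares 7, 11, 17 and picks Large; Brio would get 18.
Maximizing over 9, 18, Brio chooses Y. Subgame-perfect outcome: (Large, Y) with payoffs (17, 18).

17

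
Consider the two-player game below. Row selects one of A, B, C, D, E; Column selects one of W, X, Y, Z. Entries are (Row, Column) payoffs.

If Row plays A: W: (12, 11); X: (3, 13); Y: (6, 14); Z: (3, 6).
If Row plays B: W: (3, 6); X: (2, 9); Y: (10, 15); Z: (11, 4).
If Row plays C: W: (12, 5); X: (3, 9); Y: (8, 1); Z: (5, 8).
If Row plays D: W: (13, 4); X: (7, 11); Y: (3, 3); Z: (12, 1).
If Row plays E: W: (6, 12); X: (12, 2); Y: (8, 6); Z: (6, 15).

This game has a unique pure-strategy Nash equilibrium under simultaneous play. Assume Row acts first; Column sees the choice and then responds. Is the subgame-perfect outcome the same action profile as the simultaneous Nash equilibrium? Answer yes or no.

yes

Backward induction with Row moving first.
- A → Column plays Y (best of 11, 13, 14, 6); Row gets 6.
- B → Column plays Y (best of 6, 9, 15, 4); Row gets 10.
- C → Column plays X (best of 5, 9, 1, 8); Row gets 3.
- D → Column plays X (best of 4, 11, 3, 1); Row gets 7.
- E → Column plays Z (best of 12, 2, 6, 15); Row gets 6.
Maximizing over 6, 10, 3, 7, 6, Row chooses B. Subgame-perfect outcome: (B, Y) with payoffs (10, 15).
For the simultaneous game, intersect best replies.
Row's best replies: W→D; X→E; Y→B; Z→D.
Column's best replies: A→Y; B→Y; C→X; D→X; E→Z.
The unique mutual best reply is (B, Y), giving (10, 15).
Sequential outcome (B, Y) coincides with the Nash profile (B, Y).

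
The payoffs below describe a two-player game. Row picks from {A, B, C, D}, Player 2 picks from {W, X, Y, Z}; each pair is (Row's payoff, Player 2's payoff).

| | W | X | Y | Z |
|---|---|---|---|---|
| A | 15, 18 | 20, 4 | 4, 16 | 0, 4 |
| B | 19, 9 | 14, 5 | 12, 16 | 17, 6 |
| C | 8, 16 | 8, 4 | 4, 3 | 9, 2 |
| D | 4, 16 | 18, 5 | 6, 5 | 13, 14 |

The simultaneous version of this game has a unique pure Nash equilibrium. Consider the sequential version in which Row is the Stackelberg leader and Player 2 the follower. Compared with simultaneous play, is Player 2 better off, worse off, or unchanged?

better off

Backward induction with Row moving first.
- A: Player 2 compares 18, 4, 16, 4 and picks W; Row would get 15.
- B: Player 2 compares 9, 5, 16, 6 and picks Y; Row would get 12.
- C: Player 2 compares 16, 4, 3, 2 and picks W; Row would get 8.
- D: Player 2 compares 16, 5, 5, 14 and picks W; Row would get 4.
Maximizing over 15, 12, 8, 4, Row chooses A. Subgame-perfect outcome: (A, W) with payoffs (15, 18).
For the simultaneous game, intersect best replies.
Row's best replies: W→B; X→A; Y→B; Z→B.
Player 2's best replies: A→W; B→Y; C→W; D→W.
The unique mutual best reply is (B, Y), giving (12, 16).
Player 2 earns 18 sequentially versus 16 at the Nash outcome: better off.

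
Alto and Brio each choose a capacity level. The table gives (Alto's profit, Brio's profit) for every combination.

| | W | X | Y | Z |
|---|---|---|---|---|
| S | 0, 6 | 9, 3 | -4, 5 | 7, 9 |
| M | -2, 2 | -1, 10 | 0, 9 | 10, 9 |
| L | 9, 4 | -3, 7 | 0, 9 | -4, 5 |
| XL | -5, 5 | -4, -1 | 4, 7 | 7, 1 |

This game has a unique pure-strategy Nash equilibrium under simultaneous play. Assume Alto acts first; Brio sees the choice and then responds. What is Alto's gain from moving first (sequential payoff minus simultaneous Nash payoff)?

Backward induction with Alto moving first.
- S: Brio compares 6, 3, 5, 9 and picks Z; Alto would get 7.
- M: Brio compares 2, 10, 9, 9 and picks X; Alto would get -1.
- L: Brio compares 4, 7, 9, 5 and picks Y; Alto would get 0.
- XL: Brio compares 5, -1, 7, 1 and picks Y; Alto would get 4.
Alto's induced payoffs are 7, -1, 0, 4, so Alto commits to S. Subgame-perfect outcome: (S, Z) with payoffs (7, 9).
Now find the simultaneous Nash equilibrium.
Alto's best replies: W→L; X→S; Y→XL; Z→M.
Brio's best replies: S→Z; M→X; L→Y; XL→Y.
Only (XL, Y) has each player best-responding; Nash payoffs (4, 7).
Alto's commitment gain: 7 − 4 = 3.

3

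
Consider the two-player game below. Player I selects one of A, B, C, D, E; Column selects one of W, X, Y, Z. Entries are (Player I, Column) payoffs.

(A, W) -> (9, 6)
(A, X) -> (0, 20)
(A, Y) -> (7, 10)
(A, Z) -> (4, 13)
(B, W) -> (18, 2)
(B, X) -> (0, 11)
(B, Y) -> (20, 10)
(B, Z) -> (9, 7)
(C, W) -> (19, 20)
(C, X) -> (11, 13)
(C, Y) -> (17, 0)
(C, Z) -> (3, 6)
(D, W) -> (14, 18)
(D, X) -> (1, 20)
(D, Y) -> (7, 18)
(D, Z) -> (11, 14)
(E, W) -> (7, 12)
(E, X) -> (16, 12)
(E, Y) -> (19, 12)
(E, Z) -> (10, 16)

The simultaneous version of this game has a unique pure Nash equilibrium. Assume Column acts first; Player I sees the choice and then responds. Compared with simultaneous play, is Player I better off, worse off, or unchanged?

Backward induction with Column moving first.
- W → Player I plays C (best of 9, 18, 19, 14, 7); Column gets 20.
- X → Player I plays E (best of 0, 0, 11, 1, 16); Column gets 12.
- Y → Player I plays B (best of 7, 20, 17, 7, 19); Column gets 10.
- Z → Player I plays D (best of 4, 9, 3, 11, 10); Column gets 14.
Column's induced payoffs are 20, 12, 10, 14, so Column commits to W. Subgame-perfect outcome: (C, W) with payoffs (19, 20).
Now find the simultaneous Nash equilibrium.
Player I's best replies: W→C; X→E; Y→B; Z→D.
Column's best replies: A→X; B→X; C→W; D→X; E→Z.
The unique mutual best reply is (C, W), giving (19, 20).
Player I earns 19 sequentially versus 19 at the Nash outcome: unchanged.

unchanged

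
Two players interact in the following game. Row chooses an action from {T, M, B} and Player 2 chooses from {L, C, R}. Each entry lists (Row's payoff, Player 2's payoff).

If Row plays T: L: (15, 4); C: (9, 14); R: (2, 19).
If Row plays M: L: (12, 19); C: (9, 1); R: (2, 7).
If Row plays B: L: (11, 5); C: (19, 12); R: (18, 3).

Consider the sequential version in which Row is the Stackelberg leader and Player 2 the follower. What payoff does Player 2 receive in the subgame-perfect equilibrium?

12

Solve by backward induction (Row leads).
- T: Player 2 compares 4, 14, 19 and picks R; Row would get 2.
- M: Player 2 compares 19, 1, 7 and picks L; Row would get 12.
- B: Player 2 compares 5, 12, 3 and picks C; Row would get 19.
Row's induced payoffs are 2, 12, 19, so Row commits to B. Subgame-perfect outcome: (B, C) with payoffs (19, 12).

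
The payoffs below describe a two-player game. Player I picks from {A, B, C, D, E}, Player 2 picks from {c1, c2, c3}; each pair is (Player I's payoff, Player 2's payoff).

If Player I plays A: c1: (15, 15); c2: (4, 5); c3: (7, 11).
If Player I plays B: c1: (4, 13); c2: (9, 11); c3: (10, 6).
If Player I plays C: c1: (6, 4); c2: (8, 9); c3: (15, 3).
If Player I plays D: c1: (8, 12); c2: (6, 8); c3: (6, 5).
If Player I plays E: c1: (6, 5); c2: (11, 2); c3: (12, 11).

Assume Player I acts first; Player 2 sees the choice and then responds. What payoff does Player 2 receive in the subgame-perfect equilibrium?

15

Player 2 best-responds to each possible Player I move:
- A → Player 2 plays c1 (best of 15, 5, 11); Player I gets 15.
- B → Player 2 plays c1 (best of 13, 11, 6); Player I gets 4.
- C → Player 2 plays c2 (best of 4, 9, 3); Player I gets 8.
- D → Player 2 plays c1 (best of 12, 8, 5); Player I gets 8.
- E → Player 2 plays c3 (best of 5, 2, 11); Player I gets 12.
Maximizing over 15, 4, 8, 8, 12, Player I chooses A. Subgame-perfect outcome: (A, c1) with payoffs (15, 15).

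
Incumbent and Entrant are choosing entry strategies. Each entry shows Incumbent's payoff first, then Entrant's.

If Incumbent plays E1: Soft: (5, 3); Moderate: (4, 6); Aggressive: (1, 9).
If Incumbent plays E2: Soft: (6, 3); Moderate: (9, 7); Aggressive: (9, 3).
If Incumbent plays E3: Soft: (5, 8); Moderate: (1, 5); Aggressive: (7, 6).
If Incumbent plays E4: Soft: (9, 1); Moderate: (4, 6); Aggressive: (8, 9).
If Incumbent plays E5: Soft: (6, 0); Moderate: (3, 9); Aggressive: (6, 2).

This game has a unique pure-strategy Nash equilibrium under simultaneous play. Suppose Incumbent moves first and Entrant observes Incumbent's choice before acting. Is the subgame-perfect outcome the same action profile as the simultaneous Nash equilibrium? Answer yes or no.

Entrant best-responds to each possible Incumbent move:
- E1: BR = Aggressive, leader payoff 1.
- E2: BR = Moderate, leader payoff 9.
- E3: BR = Soft, leader payoff 5.
- E4: BR = Aggressive, leader payoff 8.
- E5: BR = Moderate, leader payoff 3.
Incumbent's induced payoffs are 1, 9, 5, 8, 3, so Incumbent commits to E2. Subgame-perfect outcome: (E2, Moderate) with payoffs (9, 7).
Now find the simultaneous Nash equilibrium.
Incumbent's best replies: Soft→E4; Moderate→E2; Aggressive→E2.
Entrant's best replies: E1→Aggressive; E2→Moderate; E3→Soft; E4→Aggressive; E5→Moderate.
The unique mutual best reply is (E2, Moderate), giving (9, 7).
Sequential outcome (E2, Moderate) coincides with the Nash profile (E2, Moderate).

yes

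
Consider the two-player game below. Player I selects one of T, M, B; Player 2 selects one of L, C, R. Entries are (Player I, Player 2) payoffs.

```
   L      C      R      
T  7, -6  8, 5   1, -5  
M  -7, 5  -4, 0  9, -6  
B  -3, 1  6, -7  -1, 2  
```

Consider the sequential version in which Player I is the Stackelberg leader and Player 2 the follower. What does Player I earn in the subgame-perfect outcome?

Work backward from Player 2's decision.
- T: BR = C, leader payoff 8.
- M: BR = L, leader payoff -7.
- B: BR = R, leader payoff -1.
Player I's induced payoffs are 8, -7, -1, so Player I commits to T. Subgame-perfect outcome: (T, C) with payoffs (8, 5).

8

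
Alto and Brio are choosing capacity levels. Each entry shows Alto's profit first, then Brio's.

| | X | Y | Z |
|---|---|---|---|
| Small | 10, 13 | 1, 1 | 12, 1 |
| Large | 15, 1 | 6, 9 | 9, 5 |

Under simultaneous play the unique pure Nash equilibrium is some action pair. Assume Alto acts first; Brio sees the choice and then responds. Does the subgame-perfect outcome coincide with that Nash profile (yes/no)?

no

Solve by backward induction (Alto leads).
- Small: Brio compares 13, 1, 1 and picks X; Alto would get 10.
- Large: Brio compares 1, 9, 5 and picks Y; Alto would get 6.
Alto's induced payoffs are 10, 6, so Alto commits to Small. Subgame-perfect outcome: (Small, X) with payoffs (10, 13).
For the simultaneous game, intersect best replies.
Alto's best replies: X→Large; Y→Large; Z→Small.
Brio's best replies: Small→X; Large→Y.
The unique mutual best reply is (Large, Y), giving (6, 9).
Sequential outcome (Small, X) differs from the Nash profile (Large, Y).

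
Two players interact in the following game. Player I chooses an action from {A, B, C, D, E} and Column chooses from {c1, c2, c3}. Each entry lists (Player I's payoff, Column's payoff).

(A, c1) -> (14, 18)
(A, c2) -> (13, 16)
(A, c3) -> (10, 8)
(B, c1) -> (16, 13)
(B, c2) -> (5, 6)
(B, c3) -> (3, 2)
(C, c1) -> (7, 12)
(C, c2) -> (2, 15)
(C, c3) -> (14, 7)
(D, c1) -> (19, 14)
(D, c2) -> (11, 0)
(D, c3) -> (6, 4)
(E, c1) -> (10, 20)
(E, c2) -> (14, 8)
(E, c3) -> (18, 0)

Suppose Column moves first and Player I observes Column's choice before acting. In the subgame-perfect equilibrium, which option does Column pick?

Backward induction with Column moving first.
- c1: BR = D, leader payoff 14.
- c2: BR = E, leader payoff 8.
- c3: BR = E, leader payoff 0.
Column's induced payoffs are 14, 8, 0, so Column commits to c1. Subgame-perfect outcome: (D, c1) with payoffs (19, 14).

c1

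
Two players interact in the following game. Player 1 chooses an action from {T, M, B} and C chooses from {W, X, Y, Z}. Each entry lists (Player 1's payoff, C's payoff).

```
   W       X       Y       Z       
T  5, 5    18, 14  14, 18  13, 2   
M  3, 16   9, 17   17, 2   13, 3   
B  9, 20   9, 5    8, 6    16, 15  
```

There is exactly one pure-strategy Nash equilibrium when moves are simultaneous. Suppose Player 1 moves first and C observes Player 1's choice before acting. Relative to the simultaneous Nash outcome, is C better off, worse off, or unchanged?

worse off

Solve by backward induction (Player 1 leads).
- T → C plays Y (best of 5, 14, 18, 2); Player 1 gets 14.
- M → C plays X (best of 16, 17, 2, 3); Player 1 gets 9.
- B → C plays W (best of 20, 5, 6, 15); Player 1 gets 9.
Maximizing over 14, 9, 9, Player 1 chooses T. Subgame-perfect outcome: (T, Y) with payoffs (14, 18).
Now find the simultaneous Nash equilibrium.
Player 1's best replies: W→B; X→T; Y→M; Z→B.
C's best replies: T→Y; M→X; B→W.
The unique mutual best reply is (B, W), giving (9, 20).
C earns 18 sequentially versus 20 at the Nash outcome: worse off.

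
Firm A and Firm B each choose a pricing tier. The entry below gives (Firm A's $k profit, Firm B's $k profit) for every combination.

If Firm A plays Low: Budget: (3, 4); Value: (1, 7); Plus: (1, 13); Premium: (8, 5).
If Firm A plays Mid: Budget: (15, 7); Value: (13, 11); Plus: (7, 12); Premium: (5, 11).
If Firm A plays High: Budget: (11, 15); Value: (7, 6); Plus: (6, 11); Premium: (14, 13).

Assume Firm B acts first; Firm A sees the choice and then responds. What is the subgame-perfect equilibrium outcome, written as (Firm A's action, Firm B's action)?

Solve by backward induction (Firm B leads).
- Budget: BR = Mid, leader payoff 7.
- Value: BR = Mid, leader payoff 11.
- Plus: BR = Mid, leader payoff 12.
- Premium: BR = High, leader payoff 13.
Firm B's induced payoffs are 7, 11, 12, 13, so Firm B commits to Premium. Subgame-perfect outcome: (High, Premium) with payoffs (14, 13).

(High, Premium)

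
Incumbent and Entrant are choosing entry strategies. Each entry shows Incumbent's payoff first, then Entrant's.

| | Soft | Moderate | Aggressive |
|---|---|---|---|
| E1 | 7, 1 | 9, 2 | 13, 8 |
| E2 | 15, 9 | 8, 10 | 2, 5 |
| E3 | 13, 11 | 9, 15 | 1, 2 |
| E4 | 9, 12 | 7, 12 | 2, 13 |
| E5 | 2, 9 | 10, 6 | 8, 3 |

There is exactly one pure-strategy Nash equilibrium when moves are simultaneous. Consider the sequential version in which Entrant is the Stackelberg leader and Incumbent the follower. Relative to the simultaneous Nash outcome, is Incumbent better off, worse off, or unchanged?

Solve by backward induction (Entrant leads).
- Soft → Incumbent plays E2 (best of 7, 15, 13, 9, 2); Entrant gets 9.
- Moderate → Incumbent plays E5 (best of 9, 8, 9, 7, 10); Entrant gets 6.
- Aggressive → Incumbent plays E1 (best of 13, 2, 1, 2, 8); Entrant gets 8.
Maximizing over 9, 6, 8, Entrant chooses Soft. Subgame-perfect outcome: (E2, Soft) with payoffs (15, 9).
Under simultaneous play:
Incumbent's best replies: Soft→E2; Moderate→E5; Aggressive→E1.
Entrant's best replies: E1→Aggressive; E2→Moderate; E3→Moderate; E4→Aggressive; E5→Soft.
Only (E1, Aggressive) has each player best-responding; Nash payoffs (13, 8).
Incumbent earns 15 sequentially versus 13 at the Nash outcome: better off.

better off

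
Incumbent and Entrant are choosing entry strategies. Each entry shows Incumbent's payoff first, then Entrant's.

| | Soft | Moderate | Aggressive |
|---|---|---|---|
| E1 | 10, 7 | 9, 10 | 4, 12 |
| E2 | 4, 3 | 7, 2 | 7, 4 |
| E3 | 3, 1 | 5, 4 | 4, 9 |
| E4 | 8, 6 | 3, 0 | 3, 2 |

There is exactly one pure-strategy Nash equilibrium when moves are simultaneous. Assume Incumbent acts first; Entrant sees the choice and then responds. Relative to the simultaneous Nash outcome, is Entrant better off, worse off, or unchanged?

Backward induction with Incumbent moving first.
- E1: BR = Aggressive, leader payoff 4.
- E2: BR = Aggressive, leader payoff 7.
- E3: BR = Aggressive, leader payoff 4.
- E4: BR = Soft, leader payoff 8.
Maximizing over 4, 7, 4, 8, Incumbent chooses E4. Subgame-perfect outcome: (E4, Soft) with payoffs (8, 6).
Under simultaneous play:
Incumbent's best replies: Soft→E1; Moderate→E1; Aggressive→E2.
Entrant's best replies: E1→Aggressive; E2→Aggressive; E3→Aggressive; E4→Soft.
Only (E2, Aggressive) has each player best-responding; Nash payoffs (7, 4).
Entrant earns 6 sequentially versus 4 at the Nash outcome: better off.

better off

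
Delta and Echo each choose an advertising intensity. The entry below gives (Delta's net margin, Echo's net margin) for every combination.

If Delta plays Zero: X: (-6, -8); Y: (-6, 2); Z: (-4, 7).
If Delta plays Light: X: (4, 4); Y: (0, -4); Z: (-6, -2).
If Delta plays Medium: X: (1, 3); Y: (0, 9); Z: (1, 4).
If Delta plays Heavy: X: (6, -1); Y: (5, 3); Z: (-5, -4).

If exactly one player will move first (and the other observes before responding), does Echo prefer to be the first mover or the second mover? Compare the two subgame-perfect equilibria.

first

If Delta leads: Echo's best replies are Zero→Z, Light→X, Medium→Y, Heavy→Y; Delta's induced payoffs -4, 4, 0, 5; outcome (Heavy, Y), payoffs (5, 3).
If Echo leads: Delta's best replies are X→Heavy, Y→Heavy, Z→Medium; Echo's induced payoffs -1, 3, 4; outcome (Medium, Z), payoffs (1, 4).
Echo gets 4 moving first and 3 moving second, so Echo prefers to move first.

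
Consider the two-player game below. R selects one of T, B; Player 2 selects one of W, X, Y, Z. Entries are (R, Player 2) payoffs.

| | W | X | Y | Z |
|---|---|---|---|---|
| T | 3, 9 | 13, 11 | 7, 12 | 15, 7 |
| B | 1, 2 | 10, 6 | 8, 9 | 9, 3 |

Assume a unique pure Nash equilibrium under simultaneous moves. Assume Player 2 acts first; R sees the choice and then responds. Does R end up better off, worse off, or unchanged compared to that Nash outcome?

Backward induction with Player 2 moving first.
- W → R plays T (best of 3, 1); Player 2 gets 9.
- X → R plays T (best of 13, 10); Player 2 gets 11.
- Y → R plays B (best of 7, 8); Player 2 gets 9.
- Z → R plays T (best of 15, 9); Player 2 gets 7.
Among 9, 11, 9, 7, the best is 11 at X. Subgame-perfect outcome: (T, X) with payoffs (13, 11).
For the simultaneous game, intersect best replies.
R's best replies: W→T; X→T; Y→B; Z→T.
Player 2's best replies: T→Y; B→Y.
The unique mutual best reply is (B, Y), giving (8, 9).
R earns 13 sequentially versus 8 at the Nash outcome: better off.

better off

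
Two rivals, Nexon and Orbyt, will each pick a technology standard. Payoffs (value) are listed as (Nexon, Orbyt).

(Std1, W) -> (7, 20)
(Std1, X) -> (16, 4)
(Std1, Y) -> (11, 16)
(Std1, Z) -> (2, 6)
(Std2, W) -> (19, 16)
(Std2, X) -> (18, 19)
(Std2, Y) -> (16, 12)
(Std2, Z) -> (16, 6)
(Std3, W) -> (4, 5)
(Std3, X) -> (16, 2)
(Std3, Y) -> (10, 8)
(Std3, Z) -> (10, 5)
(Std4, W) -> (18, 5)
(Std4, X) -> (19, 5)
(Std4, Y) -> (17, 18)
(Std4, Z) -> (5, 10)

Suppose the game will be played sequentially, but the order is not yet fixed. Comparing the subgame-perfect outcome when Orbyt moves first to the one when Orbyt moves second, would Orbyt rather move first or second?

second

If Nexon leads: Orbyt's best replies are Std1→W, Std2→X, Std3→Y, Std4→Y; Nexon's induced payoffs 7, 18, 10, 17; outcome (Std2, X), payoffs (18, 19).
If Orbyt leads: Nexon's best replies are W→Std2, X→Std4, Y→Std4, Z→Std2; Orbyt's induced payoffs 16, 5, 18, 6; outcome (Std4, Y), payoffs (17, 18).
Orbyt gets 18 moving first and 19 moving second, so Orbyt prefers to move second.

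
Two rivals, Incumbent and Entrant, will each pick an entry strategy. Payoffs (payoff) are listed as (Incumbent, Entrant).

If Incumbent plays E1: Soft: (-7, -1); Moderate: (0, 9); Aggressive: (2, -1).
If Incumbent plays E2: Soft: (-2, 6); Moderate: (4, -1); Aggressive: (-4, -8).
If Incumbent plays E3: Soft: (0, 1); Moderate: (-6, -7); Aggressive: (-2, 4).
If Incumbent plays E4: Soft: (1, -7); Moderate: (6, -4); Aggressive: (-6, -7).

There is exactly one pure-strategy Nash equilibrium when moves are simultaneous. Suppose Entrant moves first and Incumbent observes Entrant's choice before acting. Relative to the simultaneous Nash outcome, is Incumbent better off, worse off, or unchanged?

Incumbent best-responds to each possible Entrant move:
- Soft → Incumbent plays E4 (best of -7, -2, 0, 1); Entrant gets -7.
- Moderate → Incumbent plays E4 (best of 0, 4, -6, 6); Entrant gets -4.
- Aggressive → Incumbent plays E1 (best of 2, -4, -2, -6); Entrant gets -1.
Among -7, -4, -1, the best is -1 at Aggressive. Subgame-perfect outcome: (E1, Aggressive) with payoffs (2, -1).
Now find the simultaneous Nash equilibrium.
Incumbent's best replies: Soft→E4; Moderate→E4; Aggressive→E1.
Entrant's best replies: E1→Moderate; E2→Soft; E3→Aggressive; E4→Moderate.
The unique mutual best reply is (E4, Moderate), giving (6, -4).
Incumbent earns 2 sequentially versus 6 at the Nash outcome: worse off.

worse off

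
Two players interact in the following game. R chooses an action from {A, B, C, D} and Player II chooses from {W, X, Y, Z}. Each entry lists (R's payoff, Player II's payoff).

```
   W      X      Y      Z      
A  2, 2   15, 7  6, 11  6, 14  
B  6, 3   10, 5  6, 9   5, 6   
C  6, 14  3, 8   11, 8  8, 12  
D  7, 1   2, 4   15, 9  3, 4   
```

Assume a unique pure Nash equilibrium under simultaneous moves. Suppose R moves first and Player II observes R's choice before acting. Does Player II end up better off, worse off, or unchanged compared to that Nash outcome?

unchanged

Backward induction with R moving first.
- A: Player II compares 2, 7, 11, 14 and picks Z; R would get 6.
- B: Player II compares 3, 5, 9, 6 and picks Y; R would get 6.
- C: Player II compares 14, 8, 8, 12 and picks W; R would get 6.
- D: Player II compares 1, 4, 9, 4 and picks Y; R would get 15.
R's induced payoffs are 6, 6, 6, 15, so R commits to D. Subgame-perfect outcome: (D, Y) with payoffs (15, 9).
For the simultaneous game, intersect best replies.
R's best replies: W→D; X→A; Y→D; Z→C.
Player II's best replies: A→Z; B→Y; C→W; D→Y.
Only (D, Y) has each player best-responding; Nash payoffs (15, 9).
Player II earns 9 sequentially versus 9 at the Nash outcome: unchanged.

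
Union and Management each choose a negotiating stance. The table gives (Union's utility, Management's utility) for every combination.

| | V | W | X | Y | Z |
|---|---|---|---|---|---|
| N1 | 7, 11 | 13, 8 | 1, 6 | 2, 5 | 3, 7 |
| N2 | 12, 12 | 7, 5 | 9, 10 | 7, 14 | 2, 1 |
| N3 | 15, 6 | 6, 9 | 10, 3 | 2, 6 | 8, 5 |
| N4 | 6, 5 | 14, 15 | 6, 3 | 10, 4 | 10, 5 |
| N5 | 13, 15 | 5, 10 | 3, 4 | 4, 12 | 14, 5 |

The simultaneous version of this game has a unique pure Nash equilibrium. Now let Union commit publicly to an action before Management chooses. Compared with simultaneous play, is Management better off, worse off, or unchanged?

Work backward from Management's decision.
- N1: BR = V, leader payoff 7.
- N2: BR = Y, leader payoff 7.
- N3: BR = W, leader payoff 6.
- N4: BR = W, leader payoff 14.
- N5: BR = V, leader payoff 13.
Among 7, 7, 6, 14, 13, the best is 14 at N4. Subgame-perfect outcome: (N4, W) with payoffs (14, 15).
For the simultaneous game, intersect best replies.
Union's best replies: V→N3; W→N4; X→N3; Y→N4; Z→N5.
Management's best replies: N1→V; N2→Y; N3→W; N4→W; N5→V.
The unique mutual best reply is (N4, W), giving (14, 15).
Management earns 15 sequentially versus 15 at the Nash outcome: unchanged.

unchanged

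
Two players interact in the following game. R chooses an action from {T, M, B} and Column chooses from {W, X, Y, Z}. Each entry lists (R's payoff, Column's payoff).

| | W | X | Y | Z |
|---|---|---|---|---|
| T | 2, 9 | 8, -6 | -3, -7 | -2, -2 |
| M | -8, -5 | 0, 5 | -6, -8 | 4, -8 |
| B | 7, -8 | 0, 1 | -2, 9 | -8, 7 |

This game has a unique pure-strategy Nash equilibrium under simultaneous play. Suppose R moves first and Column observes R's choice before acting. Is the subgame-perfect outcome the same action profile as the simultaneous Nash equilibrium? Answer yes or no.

Column best-responds to each possible R move:
- T → Column plays W (best of 9, -6, -7, -2); R gets 2.
- M → Column plays X (best of -5, 5, -8, -8); R gets 0.
- B → Column plays Y (best of -8, 1, 9, 7); R gets -2.
Among 2, 0, -2, the best is 2 at T. Subgame-perfect outcome: (T, W) with payoffs (2, 9).
Under simultaneous play:
R's best replies: W→B; X→T; Y→B; Z→M.
Column's best replies: T→W; M→X; B→Y.
Only (B, Y) has each player best-responding; Nash payoffs (-2, 9).
Sequential outcome (T, W) differs from the Nash profile (B, Y).

no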